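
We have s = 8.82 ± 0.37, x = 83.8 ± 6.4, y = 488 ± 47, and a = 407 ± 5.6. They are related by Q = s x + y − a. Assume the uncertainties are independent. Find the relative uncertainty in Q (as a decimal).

Let p = s·x = 739. δp/p = √((1·δs/s)² + (1·δx/x)²) = √(0.00176 + 0.00583) = 0.0871, so δp = 64.4.
Q = p + y − a: δQ = √(δp² + δy² + δa²) = √(4150 + 2210 + 31.4) = 79.9
Q = 820, so δQ/Q = 79.9/820 = 0.0975.

0.0975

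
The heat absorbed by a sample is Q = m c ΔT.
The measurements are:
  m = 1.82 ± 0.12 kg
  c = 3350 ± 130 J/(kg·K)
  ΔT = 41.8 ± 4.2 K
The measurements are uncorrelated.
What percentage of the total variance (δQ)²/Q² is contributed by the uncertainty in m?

27.3%

(δQ/Q)² = (1·δm/m)² + (1·δc/c)² + (1·δΔT/ΔT)²
  m term: (1×0.0659)² = 0.00435
  c term: (1×0.0388)² = 0.00151
  ΔT term: (1×0.100)² = 0.0101
Total = 0.0159. Share from m = 0.00435/0.0159 = 0.273.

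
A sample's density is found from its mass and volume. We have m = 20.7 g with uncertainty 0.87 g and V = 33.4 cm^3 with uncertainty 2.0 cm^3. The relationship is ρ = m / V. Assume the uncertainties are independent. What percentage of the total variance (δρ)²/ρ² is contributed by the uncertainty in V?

(δρ/ρ)² = (1·δm/m)² + (-1·δV/V)²
  m term: (1×0.0420)² = 0.00177
  V term: (-1×0.0599)² = 0.00359
Total = 0.00535. Share from V = 0.00359/0.00535 = 0.670.

67.0%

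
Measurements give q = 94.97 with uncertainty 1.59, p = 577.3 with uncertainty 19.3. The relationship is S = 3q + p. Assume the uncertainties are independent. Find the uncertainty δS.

S is a linear combination, so absolute uncertainties add in quadrature:
  (3·δq)² = 22.8;  (δp)² = 372
δS = √(395) = 19.9

19.9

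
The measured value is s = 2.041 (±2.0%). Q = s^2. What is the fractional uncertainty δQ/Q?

Relative error in a monomial: (δQ/Q)² = Σ (nᵢ · δxᵢ/xᵢ)².
  (2·δs/s)² = (2×0.0200)² = 0.00160
δQ/Q = √(0.00160) = 0.0400

0.0400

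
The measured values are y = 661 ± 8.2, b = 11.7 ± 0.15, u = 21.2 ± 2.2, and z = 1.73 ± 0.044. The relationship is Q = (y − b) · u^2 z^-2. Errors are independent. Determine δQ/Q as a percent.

21.4%

Let w = y − b = 649. δw = √(δy² + δb²) = √(67.2 + 0.0225) = 8.20, so δw/w = 0.0126.
Q is then a monomial in w, u, z:
δQ/Q = √((δw/w)² + (2·δu/u)² + (-2·δz/z)²) = √(0.000160 + 0.0431 + 0.00259) = 0.214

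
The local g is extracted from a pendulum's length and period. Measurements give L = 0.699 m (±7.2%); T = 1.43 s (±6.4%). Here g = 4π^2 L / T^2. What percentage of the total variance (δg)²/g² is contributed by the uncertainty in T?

76.0%

(δg/g)² = (1·δL/L)² + (-2·δT/T)²
  L term: (1×0.0720)² = 0.00518
  T term: (-2×0.0640)² = 0.0164
Total = 0.0216. Share from T = 0.0164/0.0216 = 0.760.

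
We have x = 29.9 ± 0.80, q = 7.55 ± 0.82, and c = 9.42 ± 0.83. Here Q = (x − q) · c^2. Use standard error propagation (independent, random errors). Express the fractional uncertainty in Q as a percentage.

Let u = x − q = 22.3. δu = √(δx² + δq²) = √(0.640 + 0.672) = 1.15, so δu/u = 0.0513.
Q is then a monomial in u, c:
δQ/Q = √((δu/u)² + (2·δc/c)²) = √(0.00263 + 0.0311) = 0.184

18.4%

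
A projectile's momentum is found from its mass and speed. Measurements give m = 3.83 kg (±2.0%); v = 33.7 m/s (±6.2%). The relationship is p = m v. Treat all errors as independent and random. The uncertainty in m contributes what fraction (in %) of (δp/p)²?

(δp/p)² = (1·δm/m)² + (1·δv/v)²
  m term: (1×0.0200)² = 0.000400
  v term: (1×0.0620)² = 0.00384
Total = 0.00424. Share from m = 0.000400/0.00424 = 0.0943.

9.43%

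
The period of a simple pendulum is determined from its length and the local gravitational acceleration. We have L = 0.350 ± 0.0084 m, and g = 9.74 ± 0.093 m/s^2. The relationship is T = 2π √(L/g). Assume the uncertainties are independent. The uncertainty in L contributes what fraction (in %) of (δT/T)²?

86.3%

(δT/T)² = (½·δL/L)² + (−½·δg/g)²
  L term: (0.5×0.0240)² = 0.000144
  g term: (-0.5×0.00955)² = 2.28e-05
Total = 0.000167. Share from L = 0.000144/0.000167 = 0.863.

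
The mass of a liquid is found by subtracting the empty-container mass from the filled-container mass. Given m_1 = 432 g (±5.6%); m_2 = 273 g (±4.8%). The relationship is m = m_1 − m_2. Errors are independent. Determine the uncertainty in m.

m is a linear combination, so absolute uncertainties add in quadrature:
  (δm_1)² = 585;  (δm_2)² = 172
δm = √(757) = 27.5 g

27.5 g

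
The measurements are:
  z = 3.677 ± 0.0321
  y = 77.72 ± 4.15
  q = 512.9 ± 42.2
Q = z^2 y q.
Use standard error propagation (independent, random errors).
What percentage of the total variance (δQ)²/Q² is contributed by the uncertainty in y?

(δQ/Q)² = (2·δz/z)² + (1·δy/y)² + (1·δq/q)²
  z term: (2×0.00873)² = 0.000305
  y term: (1×0.0534)² = 0.00285
  q term: (1×0.0823)² = 0.00677
Total = 0.00993. Share from y = 0.00285/0.00993 = 0.287.

28.7%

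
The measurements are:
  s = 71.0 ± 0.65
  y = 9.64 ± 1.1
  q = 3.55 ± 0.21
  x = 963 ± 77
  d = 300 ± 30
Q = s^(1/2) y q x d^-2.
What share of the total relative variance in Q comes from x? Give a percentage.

(δQ/Q)² = (½·δs/s)² + (1·δy/y)² + (1·δq/q)² + (1·δx/x)² + (-2·δd/d)²
  s term: (0.5×0.00915)² = 2.1e-05
  y term: (1×0.114)² = 0.0130
  q term: (1×0.0592)² = 0.00350
  x term: (1×0.0800)² = 0.00639
  d term: (-2×0.100)² = 0.0400
Total = 0.0629. Share from x = 0.00639/0.0629 = 0.102.

10.2%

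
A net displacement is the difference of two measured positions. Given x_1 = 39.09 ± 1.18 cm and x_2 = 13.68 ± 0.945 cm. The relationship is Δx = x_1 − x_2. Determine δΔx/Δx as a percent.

Δx is a linear combination, so absolute uncertainties add in quadrature:
  (δx_1)² = 1.39;  (δx_2)² = 0.893
δΔx = √(2.29) = 1.51 cm
Δx = 25.41 cm, so δΔx/Δx = 1.51/25.41 = 0.0595.

5.95%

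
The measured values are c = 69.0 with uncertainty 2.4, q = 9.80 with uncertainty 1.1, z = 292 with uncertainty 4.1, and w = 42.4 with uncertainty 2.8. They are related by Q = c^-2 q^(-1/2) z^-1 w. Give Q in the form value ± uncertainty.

Since Q is a product/quotient, work with relative uncertainties:
  (-2·δc/c)² = (-2×0.0348)² = 0.00484;  (−½·δq/q)² = (-0.5×0.112)² = 0.00315;  (-1·δz/z)² = (-1×0.0140)² = 0.000197;  (1·δw/w)² = (1×0.0660)² = 0.00436
δQ/Q = √(0.0125) = 0.112
Q = 9.74e-06, so δQ = 0.112 × 9.74e-06 = 1.09e-06.

(9.74 ± 1.09) × 10^-6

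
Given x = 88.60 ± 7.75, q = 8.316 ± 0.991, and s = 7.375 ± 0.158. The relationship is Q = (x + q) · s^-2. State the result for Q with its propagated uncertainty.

Let u = x + q = 96.92. δu = √(δx² + δq²) = √(60.1 + 0.982) = 7.81, so δu/u = 0.0806.
Q is then a monomial in u, s:
δQ/Q = √((δu/u)² + (-2·δs/s)²) = √(0.00650 + 0.00184) = 0.0913
Q = 1.782, so δQ = 0.0913 × 1.782 = 0.163.

1.782 ± 0.163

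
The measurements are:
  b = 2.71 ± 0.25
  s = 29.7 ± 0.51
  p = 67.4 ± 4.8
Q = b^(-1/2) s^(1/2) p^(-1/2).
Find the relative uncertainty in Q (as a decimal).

Since Q is a product/quotient, work with relative uncertainties:
  (−½·δb/b)² = (-0.5×0.0923)² = 0.00213;  (½·δs/s)² = (0.5×0.0172)² = 7.37e-05;  (−½·δp/p)² = (-0.5×0.0712)² = 0.00127
δQ/Q = √(0.00347) = 0.0589

0.0589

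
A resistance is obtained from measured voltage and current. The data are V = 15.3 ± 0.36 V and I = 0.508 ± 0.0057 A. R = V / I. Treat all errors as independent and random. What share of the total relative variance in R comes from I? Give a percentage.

(δR/R)² = (1·δV/V)² + (-1·δI/I)²
  V term: (1×0.0235)² = 0.000554
  I term: (-1×0.0112)² = 0.000126
Total = 0.000680. Share from I = 0.000126/0.000680 = 0.185.

18.5%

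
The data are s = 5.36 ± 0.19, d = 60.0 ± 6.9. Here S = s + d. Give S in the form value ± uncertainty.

Absolute uncertainties add in quadrature for a linear combination:
  (δs)² = 0.0361;  (δd)² = 47.6
δS = √(47.6) = 6.90
S = 65.4.

65.4 ± 6.90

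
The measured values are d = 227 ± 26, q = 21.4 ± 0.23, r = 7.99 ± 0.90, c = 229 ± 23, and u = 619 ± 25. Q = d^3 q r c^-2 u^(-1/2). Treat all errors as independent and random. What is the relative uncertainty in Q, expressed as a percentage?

41.4%

Since Q is a product/quotient, work with relative uncertainties:
  (3·δd/d)² = (3×0.115)² = 0.118;  (1·δq/q)² = (1×0.0107)² = 0.000116;  (1·δr/r)² = (1×0.113)² = 0.0127;  (-2·δc/c)² = (-2×0.100)² = 0.0404;  (−½·δu/u)² = (-0.5×0.0404)² = 0.000408
δQ/Q = √(0.172) = 0.414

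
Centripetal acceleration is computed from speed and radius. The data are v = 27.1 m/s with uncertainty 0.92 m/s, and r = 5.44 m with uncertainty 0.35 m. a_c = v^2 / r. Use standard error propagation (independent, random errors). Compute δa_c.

12.6 m/s^2

Relative error in a monomial: (δa_c/a_c)² = Σ (nᵢ · δxᵢ/xᵢ)².
  (2·δv/v)² = (2×0.0339)² = 0.00461;  (-1·δr/r)² = (-1×0.0643)² = 0.00414
δa_c/a_c = √(0.00875) = 0.0935
a_c = 135 m/s^2, so δa_c = 0.0935 × 135 = 12.6 m/s^2.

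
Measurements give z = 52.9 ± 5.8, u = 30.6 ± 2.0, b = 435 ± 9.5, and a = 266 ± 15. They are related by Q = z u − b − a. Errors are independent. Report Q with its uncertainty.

918 ± 207

Let p = z·u = 1620. δp/p = √((1·δz/z)² + (1·δu/u)²) = √(0.0120 + 0.00427) = 0.128, so δp = 207.
Q = p − b − a: δQ = √(δp² + δb² + δa²) = √(42700 + 90.2 + 225) = 207
Q = 918.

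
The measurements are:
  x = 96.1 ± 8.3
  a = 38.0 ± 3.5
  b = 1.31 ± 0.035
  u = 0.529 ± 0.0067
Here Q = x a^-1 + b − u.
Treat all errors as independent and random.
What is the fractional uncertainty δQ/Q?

Let p = x·a^-1 = 2.53. δp/p = √((1·δx/x)² + (-1·δa/a)²) = √(0.00746 + 0.00848) = 0.126, so δp = 0.319.
Q = p + b − u: δQ = √(δp² + δb² + δu²) = √(0.102 + 0.00123 + 4.49e-05) = 0.321
Q = 3.31, so δQ/Q = 0.321/3.31 = 0.0971.

0.0971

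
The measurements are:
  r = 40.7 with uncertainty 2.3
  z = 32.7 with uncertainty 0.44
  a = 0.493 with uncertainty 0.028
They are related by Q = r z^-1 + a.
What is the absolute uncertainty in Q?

0.0775

Let p = r·z^-1 = 1.24. δp/p = √((1·δr/r)² + (-1·δz/z)²) = √(0.00319 + 0.000181) = 0.0581, so δp = 0.0723.
Q = p + a: δQ = √(δp² + δa²) = √(0.00523 + 0.000784) = 0.0775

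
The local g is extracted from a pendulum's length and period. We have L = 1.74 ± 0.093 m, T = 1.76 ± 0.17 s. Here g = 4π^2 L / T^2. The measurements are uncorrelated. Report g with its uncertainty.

Relative error in a monomial: (δg/g)² = Σ (nᵢ · δxᵢ/xᵢ)².
  (1·δL/L)² = (1×0.0534)² = 0.00286;  (-2·δT/T)² = (-2×0.0966)² = 0.0373
δg/g = √(0.0402) = 0.200
g = 22.2 m/s^2, so δg = 0.200 × 22.2 = 4.44 m/s^2.

22.2 ± 4.44 m/s^2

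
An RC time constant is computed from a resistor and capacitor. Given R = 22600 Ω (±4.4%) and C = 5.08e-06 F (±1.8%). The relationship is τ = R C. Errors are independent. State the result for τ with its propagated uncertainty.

0.115 ± 0.00546 s

τ is a product of powers, so relative uncertainties combine in quadrature:
  (1·δR/R)² = (1×0.0440)² = 0.00194;  (1·δC/C)² = (1×0.0180)² = 0.000324
δτ/τ = √(0.00226) = 0.0475
τ = 0.115 s, so δτ = 0.0475 × 0.115 = 0.00546 s.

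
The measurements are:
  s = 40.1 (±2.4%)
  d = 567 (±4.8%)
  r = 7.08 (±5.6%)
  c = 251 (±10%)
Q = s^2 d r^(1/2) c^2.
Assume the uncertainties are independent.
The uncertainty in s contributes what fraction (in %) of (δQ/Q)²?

(δQ/Q)² = (2·δs/s)² + (1·δd/d)² + (½·δr/r)² + (2·δc/c)²
  s term: (2×0.0240)² = 0.00230
  d term: (1×0.0480)² = 0.00230
  r term: (0.5×0.0560)² = 0.000784
  c term: (2×0.100)² = 0.0400
Total = 0.0454. Share from s = 0.00230/0.0454 = 0.0508.

5.08%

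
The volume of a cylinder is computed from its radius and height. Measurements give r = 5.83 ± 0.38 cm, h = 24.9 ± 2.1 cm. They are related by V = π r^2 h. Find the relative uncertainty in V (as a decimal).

Each factor contributes (exponent × relative error)² to (δV/V)²:
  (2·δr/r)² = (2×0.0652)² = 0.0170;  (1·δh/h)² = (1×0.0843)² = 0.00711
δV/V = √(0.0241) = 0.155

0.155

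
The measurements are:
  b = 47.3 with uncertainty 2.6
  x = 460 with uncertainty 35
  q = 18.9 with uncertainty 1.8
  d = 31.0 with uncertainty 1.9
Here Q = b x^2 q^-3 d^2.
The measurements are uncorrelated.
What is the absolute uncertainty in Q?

4.99e+05

Since Q is a product/quotient, work with relative uncertainties:
  (1·δb/b)² = (1×0.0550)² = 0.00302;  (2·δx/x)² = (2×0.0761)² = 0.0232;  (-3·δq/q)² = (-3×0.0952)² = 0.0816;  (2·δd/d)² = (2×0.0613)² = 0.0150
δQ/Q = √(0.123) = 0.350
Q = 1.42e+06, so δQ = 0.350 × 1.42e+06 = 4.99e+05.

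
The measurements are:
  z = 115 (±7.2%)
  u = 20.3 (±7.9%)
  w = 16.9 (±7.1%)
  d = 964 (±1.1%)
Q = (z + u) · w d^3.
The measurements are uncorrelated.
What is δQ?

2.05e+11

Let h = z + u = 135. δh = √(δz² + δu²) = √(68.6 + 2.57) = 8.43, so δh/h = 0.0623.
Q is then a monomial in h, w, d:
δQ/Q = √((δh/h)² + (1·δw/w)² + (3·δd/d)²) = √(0.00389 + 0.00504 + 0.00109) = 0.100
Q = 2.05e+12, so δQ = 0.100 × 2.05e+12 = 2.05e+11.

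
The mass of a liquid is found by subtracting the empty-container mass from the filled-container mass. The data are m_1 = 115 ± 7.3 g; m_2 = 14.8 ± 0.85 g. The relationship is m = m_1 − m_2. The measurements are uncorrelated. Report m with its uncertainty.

100 ± 7.35 g

m is a linear combination, so absolute uncertainties add in quadrature:
  (δm_1)² = 53.3;  (δm_2)² = 0.722
δm = √(54.0) = 7.35 g
m = 100 g.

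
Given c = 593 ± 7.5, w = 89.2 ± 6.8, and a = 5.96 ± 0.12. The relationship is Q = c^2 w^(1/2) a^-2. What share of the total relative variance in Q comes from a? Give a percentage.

(δQ/Q)² = (2·δc/c)² + (½·δw/w)² + (-2·δa/a)²
  c term: (2×0.0126)² = 0.000640
  w term: (0.5×0.0762)² = 0.00145
  a term: (-2×0.0201)² = 0.00162
Total = 0.00371. Share from a = 0.00162/0.00371 = 0.437.

43.7%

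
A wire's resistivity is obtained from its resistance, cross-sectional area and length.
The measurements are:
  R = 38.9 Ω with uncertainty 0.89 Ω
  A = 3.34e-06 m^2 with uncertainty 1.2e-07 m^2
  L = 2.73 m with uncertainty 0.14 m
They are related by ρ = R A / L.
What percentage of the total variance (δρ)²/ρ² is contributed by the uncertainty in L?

(δρ/ρ)² = (1·δR/R)² + (1·δA/A)² + (-1·δL/L)²
  R term: (1×0.0229)² = 0.000523
  A term: (1×0.0359)² = 0.00129
  L term: (-1×0.0513)² = 0.00263
Total = 0.00444. Share from L = 0.00263/0.00444 = 0.592.

59.2%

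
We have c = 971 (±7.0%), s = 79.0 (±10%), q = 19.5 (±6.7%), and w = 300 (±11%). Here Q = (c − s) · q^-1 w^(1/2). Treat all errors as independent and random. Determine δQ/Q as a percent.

Let u = c − s = 892. δu = √(δc² + δs²) = √(4620 + 62.4) = 68.4, so δu/u = 0.0767.
Q is then a monomial in u, q, w:
δQ/Q = √((δu/u)² + (-1·δq/q)² + (½·δw/w)²) = √(0.00588 + 0.00449 + 0.00302) = 0.116

11.6%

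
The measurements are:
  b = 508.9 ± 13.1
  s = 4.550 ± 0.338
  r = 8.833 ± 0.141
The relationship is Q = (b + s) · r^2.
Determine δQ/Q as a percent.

4.09%

Let u = b + s = 513.4. δu = √(δb² + δs²) = √(172 + 0.114) = 13.1, so δu/u = 0.0255.
Q is then a monomial in u, r:
δQ/Q = √((δu/u)² + (2·δr/r)²) = √(0.000651 + 0.00102) = 0.0409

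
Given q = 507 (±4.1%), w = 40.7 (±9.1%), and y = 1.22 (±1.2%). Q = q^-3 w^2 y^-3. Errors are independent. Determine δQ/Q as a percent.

22.3%

For a monomial Q ∝ q^-3, w^2, y^-3, fractional errors add in quadrature:
  (-3·δq/q)² = (-3×0.0410)² = 0.0151;  (2·δw/w)² = (2×0.0910)² = 0.0331;  (-3·δy/y)² = (-3×0.0120)² = 0.00130
δQ/Q = √(0.0495) = 0.223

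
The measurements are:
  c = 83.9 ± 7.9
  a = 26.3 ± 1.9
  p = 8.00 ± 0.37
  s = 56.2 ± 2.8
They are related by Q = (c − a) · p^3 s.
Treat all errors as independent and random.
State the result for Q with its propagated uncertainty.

(1.66 ± 0.338) × 10^6

Let u = c − a = 57.6. δu = √(δc² + δa²) = √(62.4 + 3.61) = 8.13, so δu/u = 0.141.
Q is then a monomial in u, p, s:
δQ/Q = √((δu/u)² + (3·δp/p)² + (1·δs/s)²) = √(0.0199 + 0.0193 + 0.00248) = 0.204
Q = 1.66e+06, so δQ = 0.204 × 1.66e+06 = 3.38e+05.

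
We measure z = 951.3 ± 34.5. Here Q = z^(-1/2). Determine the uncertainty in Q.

Since Q is a product/quotient, work with relative uncertainties:
  (−½·δz/z)² = (-0.5×0.0363)² = 0.000329
δQ/Q = √(0.000329) = 0.0181
Q = 0.03242, so δQ = 0.0181 × 0.03242 = 0.000588.

0.000588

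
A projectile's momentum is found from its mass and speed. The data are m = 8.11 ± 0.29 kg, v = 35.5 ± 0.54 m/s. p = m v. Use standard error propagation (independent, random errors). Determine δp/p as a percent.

Relative error in a monomial: (δp/p)² = Σ (nᵢ · δxᵢ/xᵢ)².
  (1·δm/m)² = (1×0.0358)² = 0.00128;  (1·δv/v)² = (1×0.0152)² = 0.000231
δp/p = √(0.00151) = 0.0389

3.89%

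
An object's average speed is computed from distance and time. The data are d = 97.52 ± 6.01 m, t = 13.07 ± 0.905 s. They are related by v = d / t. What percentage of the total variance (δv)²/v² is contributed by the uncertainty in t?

(δv/v)² = (1·δd/d)² + (-1·δt/t)²
  d term: (1×0.0616)² = 0.00380
  t term: (-1×0.0692)² = 0.00479
Total = 0.00859. Share from t = 0.00479/0.00859 = 0.558.

55.8%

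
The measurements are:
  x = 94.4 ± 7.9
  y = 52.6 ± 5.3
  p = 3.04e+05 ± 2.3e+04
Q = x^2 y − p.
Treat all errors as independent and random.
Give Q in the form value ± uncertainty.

Let w = x^2·y = 4.69e+05. δw/w = √((2·δx/x)² + (1·δy/y)²) = √(0.0280 + 0.0102) = 0.195, so δw = 91600.
Q = w − p: δQ = √(δw² + δp²) = √(8.39e+09 + 5.29e+08) = 94400
Q = 1.65e+05.

(1.65 ± 0.944) × 10^5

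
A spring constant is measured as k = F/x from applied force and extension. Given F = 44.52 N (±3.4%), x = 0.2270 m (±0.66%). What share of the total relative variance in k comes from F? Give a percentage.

96.4%

(δk/k)² = (1·δF/F)² + (-1·δx/x)²
  F term: (1×0.0340)² = 0.00116
  x term: (-1×0.00660)² = 4.36e-05
Total = 0.00120. Share from F = 0.00116/0.00120 = 0.964.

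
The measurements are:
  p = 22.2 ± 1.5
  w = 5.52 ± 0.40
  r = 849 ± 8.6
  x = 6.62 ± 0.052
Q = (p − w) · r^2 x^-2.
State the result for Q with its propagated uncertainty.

Let u = p − w = 16.7. δu = √(δp² + δw²) = √(2.25 + 0.160) = 1.55, so δu/u = 0.0931.
Q is then a monomial in u, r, x:
δQ/Q = √((δu/u)² + (2·δr/r)² + (-2·δx/x)²) = √(0.00866 + 0.000410 + 0.000247) = 0.0965
Q = 2.74e+05, so δQ = 0.0965 × 2.74e+05 = 26500.

(2.74 ± 0.265) × 10^5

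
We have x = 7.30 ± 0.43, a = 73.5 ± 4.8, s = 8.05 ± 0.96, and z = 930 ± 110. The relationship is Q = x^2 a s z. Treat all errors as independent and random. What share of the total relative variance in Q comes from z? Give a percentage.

(δQ/Q)² = (2·δx/x)² + (1·δa/a)² + (1·δs/s)² + (1·δz/z)²
  x term: (2×0.0589)² = 0.0139
  a term: (1×0.0653)² = 0.00426
  s term: (1×0.119)² = 0.0142
  z term: (1×0.118)² = 0.0140
Total = 0.0464. Share from z = 0.0140/0.0464 = 0.302.

30.2%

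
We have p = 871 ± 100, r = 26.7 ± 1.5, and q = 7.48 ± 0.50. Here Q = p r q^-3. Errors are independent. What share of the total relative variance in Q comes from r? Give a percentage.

5.58%

(δQ/Q)² = (1·δp/p)² + (1·δr/r)² + (-3·δq/q)²
  p term: (1×0.115)² = 0.0132
  r term: (1×0.0562)² = 0.00316
  q term: (-3×0.0668)² = 0.0402
Total = 0.0566. Share from r = 0.00316/0.0566 = 0.0558.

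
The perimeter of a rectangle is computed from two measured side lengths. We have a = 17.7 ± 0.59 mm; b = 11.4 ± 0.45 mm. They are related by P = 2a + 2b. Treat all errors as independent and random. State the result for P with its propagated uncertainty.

58.2 ± 1.48 mm

Sums and differences: (δP)² = Σ (cᵢ δxᵢ)².
  (2·δa)² = 1.39;  (2·δb)² = 0.810
δP = √(2.20) = 1.48 mm
P = 58.2 mm.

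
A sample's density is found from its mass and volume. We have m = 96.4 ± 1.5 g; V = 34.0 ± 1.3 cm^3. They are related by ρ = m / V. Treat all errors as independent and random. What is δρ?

Each factor contributes (exponent × relative error)² to (δρ/ρ)²:
  (1·δm/m)² = (1×0.0156)² = 0.000242;  (-1·δV/V)² = (-1×0.0382)² = 0.00146
δρ/ρ = √(0.00170) = 0.0413
ρ = 2.84 g/cm^3, so δρ = 0.0413 × 2.84 = 0.117 g/cm^3.

0.117 g/cm^3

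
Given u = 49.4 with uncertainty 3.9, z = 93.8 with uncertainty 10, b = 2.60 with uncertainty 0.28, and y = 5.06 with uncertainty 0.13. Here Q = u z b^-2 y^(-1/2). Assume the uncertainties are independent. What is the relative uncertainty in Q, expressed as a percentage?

Q is a product of powers, so relative uncertainties combine in quadrature:
  (1·δu/u)² = (1×0.0789)² = 0.00623;  (1·δz/z)² = (1×0.107)² = 0.0114;  (-2·δb/b)² = (-2×0.108)² = 0.0464;  (−½·δy/y)² = (-0.5×0.0257)² = 0.000165
δQ/Q = √(0.0642) = 0.253

25.3%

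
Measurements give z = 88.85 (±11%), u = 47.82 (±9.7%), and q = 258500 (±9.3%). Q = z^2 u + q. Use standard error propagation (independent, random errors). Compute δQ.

Let p = z^2·u = 377500. δp/p = √((2·δz/z)² + (1·δu/u)²) = √(0.0484 + 0.00941) = 0.240, so δp = 90800.
Q = p + q: δQ = √(δp² + δq²) = √(8.24e+09 + 5.78e+08) = 93900

93900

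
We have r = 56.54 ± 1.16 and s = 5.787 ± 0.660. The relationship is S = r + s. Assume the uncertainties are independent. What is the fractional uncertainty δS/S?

For a sum/difference, combine absolute errors in quadrature:
  (δr)² = 1.35;  (δs)² = 0.436
δS = √(1.78) = 1.33
S = 62.33, so δS/S = 1.33/62.33 = 0.0214.

0.0214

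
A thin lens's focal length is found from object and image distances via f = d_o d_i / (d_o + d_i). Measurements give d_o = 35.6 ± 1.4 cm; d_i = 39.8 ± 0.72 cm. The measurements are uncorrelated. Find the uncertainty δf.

∂f/∂d_o = (d_i/(d_o+d_i))² = 0.279;  ∂f/∂d_i = (d_o/(d_o+d_i))² = 0.223
δf = √((∂f/∂d_o · δd_o)² + (∂f/∂d_i · δd_i)²) = √(0.152 + 0.0258) = 0.422 cm

0.422 cm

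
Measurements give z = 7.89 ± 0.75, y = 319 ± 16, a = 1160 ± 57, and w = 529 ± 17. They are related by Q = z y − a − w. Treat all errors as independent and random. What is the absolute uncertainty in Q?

277

Let p = z·y = 2520. δp/p = √((1·δz/z)² + (1·δy/y)²) = √(0.00904 + 0.00252) = 0.107, so δp = 271.
Q = p − a − w: δQ = √(δp² + δa² + δw²) = √(73200 + 3250 + 289) = 277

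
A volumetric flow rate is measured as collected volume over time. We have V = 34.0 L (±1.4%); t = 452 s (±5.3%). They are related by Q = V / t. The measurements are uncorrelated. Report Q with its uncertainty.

0.0752 ± 0.00412 L/s

Since Q is a product/quotient, work with relative uncertainties:
  (1·δV/V)² = (1×0.0140)² = 0.000196;  (-1·δt/t)² = (-1×0.0530)² = 0.00281
δQ/Q = √(0.00300) = 0.0548
Q = 0.0752 L/s, so δQ = 0.0548 × 0.0752 = 0.00412 L/s.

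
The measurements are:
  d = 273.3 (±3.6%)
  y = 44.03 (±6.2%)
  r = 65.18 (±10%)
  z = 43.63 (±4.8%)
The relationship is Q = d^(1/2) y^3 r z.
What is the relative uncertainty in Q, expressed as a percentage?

Since Q is a product/quotient, work with relative uncertainties:
  (½·δd/d)² = (0.5×0.0360)² = 0.000324;  (3·δy/y)² = (3×0.0620)² = 0.0346;  (1·δr/r)² = (1×0.100)² = 0.0100;  (1·δz/z)² = (1×0.0480)² = 0.00230
δQ/Q = √(0.0472) = 0.217

21.7%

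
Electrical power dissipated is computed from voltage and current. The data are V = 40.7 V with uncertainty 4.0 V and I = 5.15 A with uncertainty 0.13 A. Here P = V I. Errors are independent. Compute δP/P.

Products/powers → add relative errors in quadrature, weighted by exponent:
  (1·δV/V)² = (1×0.0983)² = 0.00966;  (1·δI/I)² = (1×0.0252)² = 0.000637
δP/P = √(0.0103) = 0.101

0.101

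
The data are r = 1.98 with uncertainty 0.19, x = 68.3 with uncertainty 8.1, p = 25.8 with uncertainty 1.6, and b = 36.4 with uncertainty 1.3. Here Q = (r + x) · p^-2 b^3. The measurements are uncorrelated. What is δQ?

Let u = r + x = 70.3. δu = √(δr² + δx²) = √(0.0361 + 65.6) = 8.10, so δu/u = 0.115.
Q is then a monomial in u, p, b:
δQ/Q = √((δu/u)² + (-2·δp/p)² + (3·δb/b)²) = √(0.0133 + 0.0154 + 0.0115) = 0.200
Q = 5090, so δQ = 0.200 × 5090 = 1020.

1020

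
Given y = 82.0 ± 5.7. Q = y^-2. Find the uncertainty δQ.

2.07e-05

Q ∝ y^-2, so δQ/Q = |-2| · δy/y = 2 × 0.0695 = 0.139.
Q = 0.000149, so δQ = 0.139 × 0.000149 = 2.07e-05.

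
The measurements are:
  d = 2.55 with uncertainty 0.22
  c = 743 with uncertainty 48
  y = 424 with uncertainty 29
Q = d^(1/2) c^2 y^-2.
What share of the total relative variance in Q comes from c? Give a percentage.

(δQ/Q)² = (½·δd/d)² + (2·δc/c)² + (-2·δy/y)²
  d term: (0.5×0.0863)² = 0.00186
  c term: (2×0.0646)² = 0.0167
  y term: (-2×0.0684)² = 0.0187
Total = 0.0373. Share from c = 0.0167/0.0373 = 0.448.

44.8%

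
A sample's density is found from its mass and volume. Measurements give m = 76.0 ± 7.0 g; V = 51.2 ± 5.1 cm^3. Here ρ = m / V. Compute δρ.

0.201 g/cm^3

Since ρ is a product/quotient, work with relative uncertainties:
  (1·δm/m)² = (1×0.0921)² = 0.00848;  (-1·δV/V)² = (-1×0.0996)² = 0.00992
δρ/ρ = √(0.0184) = 0.136
ρ = 1.48 g/cm^3, so δρ = 0.136 × 1.48 = 0.201 g/cm^3.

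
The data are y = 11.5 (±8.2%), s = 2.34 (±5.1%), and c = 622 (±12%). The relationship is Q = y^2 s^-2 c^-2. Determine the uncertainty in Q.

Since Q is a product/quotient, work with relative uncertainties:
  (2·δy/y)² = (2×0.0820)² = 0.0269;  (-2·δs/s)² = (-2×0.0510)² = 0.0104;  (-2·δc/c)² = (-2×0.120)² = 0.0576
δQ/Q = √(0.0949) = 0.308
Q = 6.24e-05, so δQ = 0.308 × 6.24e-05 = 1.92e-05.

1.92e-05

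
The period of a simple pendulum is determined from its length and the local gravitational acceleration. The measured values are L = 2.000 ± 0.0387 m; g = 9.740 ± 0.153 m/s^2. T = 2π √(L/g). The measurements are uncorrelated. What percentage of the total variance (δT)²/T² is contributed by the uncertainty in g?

39.7%

(δT/T)² = (½·δL/L)² + (−½·δg/g)²
  L term: (0.5×0.0193)² = 9.36e-05
  g term: (-0.5×0.0157)² = 6.17e-05
Total = 0.000155. Share from g = 6.17e-05/0.000155 = 0.397.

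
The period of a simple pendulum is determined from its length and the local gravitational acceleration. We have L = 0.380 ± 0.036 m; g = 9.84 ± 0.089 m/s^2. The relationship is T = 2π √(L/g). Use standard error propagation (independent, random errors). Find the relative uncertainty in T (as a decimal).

Relative error in a monomial: (δT/T)² = Σ (nᵢ · δxᵢ/xᵢ)².
  (½·δL/L)² = (0.5×0.0947)² = 0.00224;  (−½·δg/g)² = (-0.5×0.00904)² = 2.05e-05
δT/T = √(0.00226) = 0.0476

0.0476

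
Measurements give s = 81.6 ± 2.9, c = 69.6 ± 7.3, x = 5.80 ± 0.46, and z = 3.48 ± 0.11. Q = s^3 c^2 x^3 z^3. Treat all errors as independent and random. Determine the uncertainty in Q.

7.53e+12

Since Q is a product/quotient, work with relative uncertainties:
  (3·δs/s)² = (3×0.0355)² = 0.0114;  (2·δc/c)² = (2×0.105)² = 0.0440;  (3·δx/x)² = (3×0.0793)² = 0.0566;  (3·δz/z)² = (3×0.0316)² = 0.00899
δQ/Q = √(0.121) = 0.348
Q = 2.16e+13, so δQ = 0.348 × 2.16e+13 = 7.53e+12.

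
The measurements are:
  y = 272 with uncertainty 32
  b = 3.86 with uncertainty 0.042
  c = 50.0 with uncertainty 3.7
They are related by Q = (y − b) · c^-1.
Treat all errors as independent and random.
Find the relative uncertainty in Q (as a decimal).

0.140

Let u = y − b = 268. δu = √(δy² + δb²) = √(1020 + 0.00176) = 32.0, so δu/u = 0.119.
Q is then a monomial in u, c:
δQ/Q = √((δu/u)² + (-1·δc/c)²) = √(0.0142 + 0.00548) = 0.140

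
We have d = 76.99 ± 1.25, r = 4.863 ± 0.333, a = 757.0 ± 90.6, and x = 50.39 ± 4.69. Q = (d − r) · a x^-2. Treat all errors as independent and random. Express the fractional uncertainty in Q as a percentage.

Let u = d − r = 72.13. δu = √(δd² + δr²) = √(1.56 + 0.111) = 1.29, so δu/u = 0.0179.
Q is then a monomial in u, a, x:
δQ/Q = √((δu/u)² + (1·δa/a)² + (-2·δx/x)²) = √(0.000322 + 0.0143 + 0.0347) = 0.222

22.2%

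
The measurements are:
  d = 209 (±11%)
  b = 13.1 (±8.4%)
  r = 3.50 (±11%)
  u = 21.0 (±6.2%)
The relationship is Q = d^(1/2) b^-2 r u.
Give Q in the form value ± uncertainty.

Relative error in a monomial: (δQ/Q)² = Σ (nᵢ · δxᵢ/xᵢ)².
  (½·δd/d)² = (0.5×0.110)² = 0.00302;  (-2·δb/b)² = (-2×0.0840)² = 0.0282;  (1·δr/r)² = (1×0.110)² = 0.0121;  (1·δu/u)² = (1×0.0620)² = 0.00384
δQ/Q = √(0.0472) = 0.217
Q = 6.19, so δQ = 0.217 × 6.19 = 1.35.

6.19 ± 1.35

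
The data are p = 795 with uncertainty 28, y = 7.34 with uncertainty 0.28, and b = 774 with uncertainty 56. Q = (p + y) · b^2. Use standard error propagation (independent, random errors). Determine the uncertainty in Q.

7.15e+07

Let u = p + y = 802. δu = √(δp² + δy²) = √(784 + 0.0784) = 28.0, so δu/u = 0.0349.
Q is then a monomial in u, b:
δQ/Q = √((δu/u)² + (2·δb/b)²) = √(0.00122 + 0.0209) = 0.149
Q = 4.81e+08, so δQ = 0.149 × 4.81e+08 = 7.15e+07.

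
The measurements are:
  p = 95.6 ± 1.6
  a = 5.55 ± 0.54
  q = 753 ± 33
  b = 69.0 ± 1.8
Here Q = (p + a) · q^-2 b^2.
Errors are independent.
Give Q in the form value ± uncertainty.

Let u = p + a = 101. δu = √(δp² + δa²) = √(2.56 + 0.292) = 1.69, so δu/u = 0.0167.
Q is then a monomial in u, q, b:
δQ/Q = √((δu/u)² + (-2·δq/q)² + (2·δb/b)²) = √(0.000279 + 0.00768 + 0.00272) = 0.103
Q = 0.849, so δQ = 0.103 × 0.849 = 0.0878.

0.849 ± 0.0878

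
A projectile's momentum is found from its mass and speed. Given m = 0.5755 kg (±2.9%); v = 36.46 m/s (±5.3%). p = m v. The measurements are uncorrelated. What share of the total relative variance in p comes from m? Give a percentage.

23.0%

(δp/p)² = (1·δm/m)² + (1·δv/v)²
  m term: (1×0.0290)² = 0.000841
  v term: (1×0.0530)² = 0.00281
Total = 0.00365. Share from m = 0.000841/0.00365 = 0.230.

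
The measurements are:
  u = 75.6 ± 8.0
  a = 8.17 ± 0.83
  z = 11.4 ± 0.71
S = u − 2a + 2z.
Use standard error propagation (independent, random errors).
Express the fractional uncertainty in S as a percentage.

10.1%

Absolute uncertainties add in quadrature for a linear combination:
  (δu)² = 64.0;  (2·δa)² = 2.76;  (2·δz)² = 2.02
δS = √(68.8) = 8.29
S = 82.1, so δS/S = 8.29/82.1 = 0.101.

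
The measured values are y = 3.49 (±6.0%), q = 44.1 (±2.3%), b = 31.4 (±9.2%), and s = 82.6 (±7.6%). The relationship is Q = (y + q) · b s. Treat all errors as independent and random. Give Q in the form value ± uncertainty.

(1.23 ± 0.150) × 10^5

Let u = y + q = 47.6. δu = √(δy² + δq²) = √(0.0438 + 1.03) = 1.04, so δu/u = 0.0218.
Q is then a monomial in u, b, s:
δQ/Q = √((δu/u)² + (1·δb/b)² + (1·δs/s)²) = √(0.000474 + 0.00846 + 0.00578) = 0.121
Q = 1.23e+05, so δQ = 0.121 × 1.23e+05 = 15000.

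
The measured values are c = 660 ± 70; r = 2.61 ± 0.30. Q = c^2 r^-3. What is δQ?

Relative error in a monomial: (δQ/Q)² = Σ (nᵢ · δxᵢ/xᵢ)².
  (2·δc/c)² = (2×0.106)² = 0.0450;  (-3·δr/r)² = (-3×0.115)² = 0.119
δQ/Q = √(0.164) = 0.405
Q = 24500, so δQ = 0.405 × 24500 = 9920.

9920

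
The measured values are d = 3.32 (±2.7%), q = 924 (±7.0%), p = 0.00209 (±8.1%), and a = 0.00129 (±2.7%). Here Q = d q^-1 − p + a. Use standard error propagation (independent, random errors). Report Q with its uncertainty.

Let w = d·q^-1 = 0.00359. δw/w = √((1·δd/d)² + (-1·δq/q)²) = √(0.000729 + 0.00490) = 0.0750, so δw = 0.000270.
Q = w − p + a: δQ = √(δw² + δp² + δa²) = √(7.27e-08 + 2.87e-08 + 1.21e-09) = 0.000320
Q = 0.00279.

0.00279 ± 0.000320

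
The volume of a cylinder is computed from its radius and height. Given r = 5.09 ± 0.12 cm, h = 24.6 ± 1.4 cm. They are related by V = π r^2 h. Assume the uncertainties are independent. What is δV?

148 cm^3

Relative error in a monomial: (δV/V)² = Σ (nᵢ · δxᵢ/xᵢ)².
  (2·δr/r)² = (2×0.0236)² = 0.00222;  (1·δh/h)² = (1×0.0569)² = 0.00324
δV/V = √(0.00546) = 0.0739
V = 2000 cm^3, so δV = 0.0739 × 2000 = 148 cm^3.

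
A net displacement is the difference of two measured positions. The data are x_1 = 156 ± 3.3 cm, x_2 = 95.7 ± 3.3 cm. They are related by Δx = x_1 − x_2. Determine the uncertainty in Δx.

Δx is a linear combination, so absolute uncertainties add in quadrature:
  (δx_1)² = 10.9;  (δx_2)² = 10.9
δΔx = √(21.8) = 4.67 cm

4.67 cm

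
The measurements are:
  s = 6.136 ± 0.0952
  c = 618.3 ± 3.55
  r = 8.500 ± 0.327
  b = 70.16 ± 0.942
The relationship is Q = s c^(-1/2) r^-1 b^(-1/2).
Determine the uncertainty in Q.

Each factor contributes (exponent × relative error)² to (δQ/Q)²:
  (1·δs/s)² = (1×0.0155)² = 0.000241;  (−½·δc/c)² = (-0.5×0.00574)² = 8.24e-06;  (-1·δr/r)² = (-1×0.0385)² = 0.00148;  (−½·δb/b)² = (-0.5×0.0134)² = 4.51e-05
δQ/Q = √(0.00177) = 0.0421
Q = 0.003466, so δQ = 0.0421 × 0.003466 = 0.000146.

0.000146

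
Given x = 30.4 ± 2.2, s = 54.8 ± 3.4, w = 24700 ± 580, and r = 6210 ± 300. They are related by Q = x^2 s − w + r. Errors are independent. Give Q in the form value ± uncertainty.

Let p = x^2·s = 50600. δp/p = √((2·δx/x)² + (1·δs/s)²) = √(0.0209 + 0.00385) = 0.157, so δp = 7980.
Q = p − w + r: δQ = √(δp² + δw² + δr²) = √(6.36e+07 + 3.36e+05 + 90000) = 8000
Q = 32200.

32200 ± 8000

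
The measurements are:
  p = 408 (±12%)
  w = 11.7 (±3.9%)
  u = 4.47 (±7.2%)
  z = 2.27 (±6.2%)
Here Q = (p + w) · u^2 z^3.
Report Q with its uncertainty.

98100 ± 25800

Let h = p + w = 420. δh = √(δp² + δw²) = √(2400 + 0.208) = 49.0, so δh/h = 0.117.
Q is then a monomial in h, u, z:
δQ/Q = √((δh/h)² + (2·δu/u)² + (3·δz/z)²) = √(0.0136 + 0.0207 + 0.0346) = 0.263
Q = 98100, so δQ = 0.263 × 98100 = 25800.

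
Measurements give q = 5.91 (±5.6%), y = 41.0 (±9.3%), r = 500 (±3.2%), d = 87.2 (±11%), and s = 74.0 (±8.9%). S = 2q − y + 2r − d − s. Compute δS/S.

For a sum/difference, combine absolute errors in quadrature:
  (2·δq)² = 0.438;  (δy)² = 14.5;  (2·δr)² = 1020;  (δd)² = 92.0;  (δs)² = 43.4
δS = √(1170) = 34.3
S = 810, so δS/S = 34.3/810 = 0.0423.

0.0423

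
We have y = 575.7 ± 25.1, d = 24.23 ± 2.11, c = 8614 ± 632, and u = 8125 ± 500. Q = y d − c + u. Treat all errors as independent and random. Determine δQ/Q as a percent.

Let p = y·d = 13950. δp/p = √((1·δy/y)² + (1·δd/d)²) = √(0.00190 + 0.00758) = 0.0974, so δp = 1360.
Q = p − c + u: δQ = √(δp² + δc² + δu²) = √(1.85e+06 + 3.99e+05 + 2.5e+05) = 1580
Q = 13460, so δQ/Q = 1580/13460 = 0.117.

11.7%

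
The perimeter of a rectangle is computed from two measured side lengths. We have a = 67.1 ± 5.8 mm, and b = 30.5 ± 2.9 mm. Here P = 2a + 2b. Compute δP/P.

Sums and differences: (δP)² = Σ (cᵢ δxᵢ)².
  (2·δa)² = 135;  (2·δb)² = 33.6
δP = √(168) = 13.0 mm
P = 195 mm, so δP/P = 13.0/195 = 0.0664.

0.0664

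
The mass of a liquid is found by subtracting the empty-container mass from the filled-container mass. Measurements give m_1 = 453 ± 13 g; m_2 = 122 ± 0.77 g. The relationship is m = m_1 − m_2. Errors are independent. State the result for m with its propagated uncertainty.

331 ± 13.0 g

For a sum/difference, combine absolute errors in quadrature:
  (δm_1)² = 169;  (δm_2)² = 0.593
δm = √(170) = 13.0 g
m = 331 g.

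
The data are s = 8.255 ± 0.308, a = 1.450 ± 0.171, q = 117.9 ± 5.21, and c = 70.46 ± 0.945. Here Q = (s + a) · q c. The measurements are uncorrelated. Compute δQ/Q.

0.0587

Let u = s + a = 9.705. δu = √(δs² + δa²) = √(0.0949 + 0.0292) = 0.352, so δu/u = 0.0363.
Q is then a monomial in u, q, c:
δQ/Q = √((δu/u)² + (1·δq/q)² + (1·δc/c)²) = √(0.00132 + 0.00195 + 0.000180) = 0.0587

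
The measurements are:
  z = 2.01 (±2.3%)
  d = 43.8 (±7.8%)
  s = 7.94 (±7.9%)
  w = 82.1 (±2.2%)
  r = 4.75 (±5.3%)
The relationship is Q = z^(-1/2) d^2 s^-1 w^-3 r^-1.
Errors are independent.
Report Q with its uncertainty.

(6.48 ± 1.26) × 10^-5

Since Q is a product/quotient, work with relative uncertainties:
  (−½·δz/z)² = (-0.5×0.0230)² = 0.000132;  (2·δd/d)² = (2×0.0780)² = 0.0243;  (-1·δs/s)² = (-1×0.0790)² = 0.00624;  (-3·δw/w)² = (-3×0.0220)² = 0.00436;  (-1·δr/r)² = (-1×0.0530)² = 0.00281
δQ/Q = √(0.0379) = 0.195
Q = 6.48e-05, so δQ = 0.195 × 6.48e-05 = 1.26e-05.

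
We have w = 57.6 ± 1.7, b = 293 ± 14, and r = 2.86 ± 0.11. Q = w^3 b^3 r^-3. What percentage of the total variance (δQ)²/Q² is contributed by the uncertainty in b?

49.3%

(δQ/Q)² = (3·δw/w)² + (3·δb/b)² + (-3·δr/r)²
  w term: (3×0.0295)² = 0.00784
  b term: (3×0.0478)² = 0.0205
  r term: (-3×0.0385)² = 0.0133
Total = 0.0417. Share from b = 0.0205/0.0417 = 0.493.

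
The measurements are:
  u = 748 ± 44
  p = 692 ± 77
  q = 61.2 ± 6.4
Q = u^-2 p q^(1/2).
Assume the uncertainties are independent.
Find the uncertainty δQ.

0.00165

Q is a product of powers, so relative uncertainties combine in quadrature:
  (-2·δu/u)² = (-2×0.0588)² = 0.0138;  (1·δp/p)² = (1×0.111)² = 0.0124;  (½·δq/q)² = (0.5×0.105)² = 0.00273
δQ/Q = √(0.0290) = 0.170
Q = 0.00968, so δQ = 0.170 × 0.00968 = 0.00165.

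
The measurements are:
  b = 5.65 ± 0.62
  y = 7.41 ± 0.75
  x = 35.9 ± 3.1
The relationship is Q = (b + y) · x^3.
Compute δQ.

1.63e+05

Let u = b + y = 13.1. δu = √(δb² + δy²) = √(0.384 + 0.562) = 0.973, so δu/u = 0.0745.
Q is then a monomial in u, x:
δQ/Q = √((δu/u)² + (3·δx/x)²) = √(0.00555 + 0.0671) = 0.270
Q = 6.04e+05, so δQ = 0.270 × 6.04e+05 = 1.63e+05.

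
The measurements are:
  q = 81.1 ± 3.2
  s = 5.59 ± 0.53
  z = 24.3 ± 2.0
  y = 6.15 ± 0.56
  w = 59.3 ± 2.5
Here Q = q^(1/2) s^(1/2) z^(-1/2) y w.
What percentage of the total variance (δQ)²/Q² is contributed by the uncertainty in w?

12.3%

(δQ/Q)² = (½·δq/q)² + (½·δs/s)² + (−½·δz/z)² + (1·δy/y)² + (1·δw/w)²
  q term: (0.5×0.0395)² = 0.000389
  s term: (0.5×0.0948)² = 0.00225
  z term: (-0.5×0.0823)² = 0.00169
  y term: (1×0.0911)² = 0.00829
  w term: (1×0.0422)² = 0.00178
Total = 0.0144. Share from w = 0.00178/0.0144 = 0.123.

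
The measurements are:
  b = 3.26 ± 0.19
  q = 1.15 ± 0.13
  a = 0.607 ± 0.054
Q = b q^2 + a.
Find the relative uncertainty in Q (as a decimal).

Let p = b·q^2 = 4.31. δp/p = √((1·δb/b)² + (2·δq/q)²) = √(0.00340 + 0.0511) = 0.233, so δp = 1.01.
Q = p + a: δQ = √(δp² + δa²) = √(1.01 + 0.00292) = 1.01
Q = 4.92, so δQ/Q = 1.01/4.92 = 0.205.

0.205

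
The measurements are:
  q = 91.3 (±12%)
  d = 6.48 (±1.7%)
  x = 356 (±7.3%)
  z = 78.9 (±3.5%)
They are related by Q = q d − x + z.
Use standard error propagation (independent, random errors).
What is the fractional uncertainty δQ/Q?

Let p = q·d = 592. δp/p = √((1·δq/q)² + (1·δd/d)²) = √(0.0144 + 0.000289) = 0.121, so δp = 71.7.
Q = p − x + z: δQ = √(δp² + δx² + δz²) = √(5140 + 675 + 7.63) = 76.3
Q = 315, so δQ/Q = 76.3/315 = 0.243.

0.243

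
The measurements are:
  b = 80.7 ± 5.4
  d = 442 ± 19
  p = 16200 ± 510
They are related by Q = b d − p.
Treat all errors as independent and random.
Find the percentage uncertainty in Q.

14.8%

Let w = b·d = 35700. δw/w = √((1·δb/b)² + (1·δd/d)²) = √(0.00448 + 0.00185) = 0.0795, so δw = 2840.
Q = w − p: δQ = √(δw² + δp²) = √(8.05e+06 + 2.6e+05) = 2880
Q = 19500, so δQ/Q = 2880/19500 = 0.148.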